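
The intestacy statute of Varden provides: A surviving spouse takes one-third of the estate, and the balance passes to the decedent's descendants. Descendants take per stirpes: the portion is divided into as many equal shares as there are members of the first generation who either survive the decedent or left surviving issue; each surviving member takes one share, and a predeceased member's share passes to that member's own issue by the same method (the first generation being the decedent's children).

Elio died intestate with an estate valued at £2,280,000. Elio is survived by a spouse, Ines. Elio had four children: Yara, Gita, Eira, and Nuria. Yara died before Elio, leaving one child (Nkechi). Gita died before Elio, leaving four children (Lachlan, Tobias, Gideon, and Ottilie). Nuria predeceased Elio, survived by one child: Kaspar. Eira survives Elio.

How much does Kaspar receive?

Ines takes one-third of £2,280,000 = £760,000. The remaining £1,520,000 passes to the descendants.
The descendants' portion (£1,520,000) is divided into 4 shares of £380,000: Eira takes £380,000; Yara's £380,000 share passes to Yara's issue; Gita's £380,000 share passes to Gita's issue; Nuria's £380,000 share passes to Nuria's issue.
Yara's share (£380,000) passes entirely to Nkechi.
Gita's share (£380,000) is divided into 4 shares of £95,000: Lachlan, Tobias, Gideon, and Ottilie each take £95,000.
Nuria's share (£380,000) passes entirely to Kaspar.

Kaspar receives £380,000.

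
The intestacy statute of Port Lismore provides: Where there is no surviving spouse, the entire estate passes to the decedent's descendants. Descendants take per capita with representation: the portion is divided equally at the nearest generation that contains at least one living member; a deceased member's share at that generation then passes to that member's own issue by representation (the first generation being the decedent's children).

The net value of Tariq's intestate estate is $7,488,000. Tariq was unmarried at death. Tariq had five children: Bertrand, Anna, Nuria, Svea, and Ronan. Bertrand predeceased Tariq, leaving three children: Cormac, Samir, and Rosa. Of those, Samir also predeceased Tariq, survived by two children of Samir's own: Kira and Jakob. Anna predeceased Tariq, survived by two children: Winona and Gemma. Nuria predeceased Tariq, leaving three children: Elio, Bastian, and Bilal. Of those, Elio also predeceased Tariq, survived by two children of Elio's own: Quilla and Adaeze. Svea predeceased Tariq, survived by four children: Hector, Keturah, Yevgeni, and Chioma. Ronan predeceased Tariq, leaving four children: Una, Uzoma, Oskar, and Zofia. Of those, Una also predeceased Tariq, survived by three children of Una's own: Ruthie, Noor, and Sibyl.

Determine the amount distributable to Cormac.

Cormac receives $468,000.

The entire $7,488,000 passes to the descendants.
No child survives, so the initial division is made at the grandchildren's generation.
That amount ($7,488,000) is divided into 16 shares of $468,000: Cormac, Rosa, Winona, Gemma, Bastian, Bilal, Hector, Keturah, Yevgeni, Chioma, Uzoma, Oskar, and Zofia each take $468,000; Samir's $468,000 share passes to Samir's issue; Elio's $468,000 share passes to Elio's issue; Una's $468,000 share passes to Una's issue.
Samir's share ($468,000) is divided into 2 shares of $234,000: Kira and Jakob each take $234,000.
Elio's share ($468,000) is divided into 2 shares of $234,000: Quilla and Adaeze each take $234,000.
Una's share ($468,000) is divided into 3 shares of $156,000: Ruthie, Noor, and Sibyl each take $156,000.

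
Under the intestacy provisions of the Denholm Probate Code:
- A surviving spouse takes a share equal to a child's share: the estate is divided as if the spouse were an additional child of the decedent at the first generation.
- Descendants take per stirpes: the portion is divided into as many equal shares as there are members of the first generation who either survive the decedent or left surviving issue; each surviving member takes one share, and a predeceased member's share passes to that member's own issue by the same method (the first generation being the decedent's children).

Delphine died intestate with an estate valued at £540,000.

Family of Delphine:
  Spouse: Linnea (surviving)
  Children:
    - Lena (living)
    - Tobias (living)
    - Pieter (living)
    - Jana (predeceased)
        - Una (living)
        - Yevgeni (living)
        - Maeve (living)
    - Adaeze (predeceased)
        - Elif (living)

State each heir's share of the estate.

Linnea: £90,000; Lena: £90,000; Tobias: £90,000; Pieter: £90,000; Una: £30,000; Yevgeni: £30,000; Maeve: £30,000; Elif: £90,000

The spouse counts as an additional share at the children's level, so there are 6 primary shares of £90,000. Linnea takes one such share (£90,000).
The children's combined portion (£450,000) is divided into 5 shares of £90,000: Lena, Tobias, and Pieter each take £90,000; Jana's £90,000 share passes to Jana's issue; Adaeze's £90,000 share passes to Adaeze's issue.
Jana's share (£90,000) is divided into 3 shares of £30,000: Una, Yevgeni, and Maeve each take £30,000.
Adaeze's share (£90,000) passes entirely to Elif.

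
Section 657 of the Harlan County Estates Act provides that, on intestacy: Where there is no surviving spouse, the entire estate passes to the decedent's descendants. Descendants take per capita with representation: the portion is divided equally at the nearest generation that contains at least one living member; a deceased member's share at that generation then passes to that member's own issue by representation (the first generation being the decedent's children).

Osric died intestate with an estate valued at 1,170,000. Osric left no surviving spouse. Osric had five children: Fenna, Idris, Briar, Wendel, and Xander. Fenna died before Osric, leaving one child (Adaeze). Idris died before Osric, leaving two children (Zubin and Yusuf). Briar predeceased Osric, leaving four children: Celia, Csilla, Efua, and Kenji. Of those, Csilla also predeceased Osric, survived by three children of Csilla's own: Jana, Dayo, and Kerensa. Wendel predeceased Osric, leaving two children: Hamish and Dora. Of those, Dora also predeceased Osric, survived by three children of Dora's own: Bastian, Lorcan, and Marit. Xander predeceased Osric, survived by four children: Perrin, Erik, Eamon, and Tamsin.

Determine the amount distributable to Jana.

The entire 1,170,000 passes to the descendants.
No child survives, so the initial division is made at the grandchildren's generation.
That amount (1,170,000) is divided into 13 shares of 90,000: Adaeze, Zubin, Yusuf, Celia, Efua, Kenji, Hamish, Perrin, Erik, Eamon, and Tamsin each take 90,000; Csilla's 90,000 share passes to Csilla's issue; Dora's 90,000 share passes to Dora's issue.
Csilla's share (90,000) is divided into 3 shares of 30,000: Jana, Dayo, and Kerensa each take 30,000.
Dora's share (90,000) is divided into 3 shares of 30,000: Bastian, Lorcan, and Marit each take 30,000.

Jana receives 30,000.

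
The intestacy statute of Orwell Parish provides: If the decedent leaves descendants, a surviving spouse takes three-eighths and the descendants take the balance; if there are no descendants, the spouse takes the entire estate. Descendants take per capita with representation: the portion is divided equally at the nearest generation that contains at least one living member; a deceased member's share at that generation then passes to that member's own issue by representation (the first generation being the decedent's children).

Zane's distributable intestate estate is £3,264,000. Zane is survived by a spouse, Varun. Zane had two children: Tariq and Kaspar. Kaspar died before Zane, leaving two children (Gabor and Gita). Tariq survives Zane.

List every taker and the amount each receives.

Varun takes three-eighths of £3,264,000 = £1,224,000. The remaining £2,040,000 passes to the descendants.
The descendants' portion (£2,040,000) is divided into 2 shares of £1,020,000: Tariq takes £1,020,000; Kaspar's £1,020,000 share passes to Kaspar's issue.
Kaspar's share (£1,020,000) is divided into 2 shares of £510,000: Gabor and Gita each take £510,000.

Varun: £1,224,000; Tariq: £1,020,000; Gabor: £510,000; Gita: £510,000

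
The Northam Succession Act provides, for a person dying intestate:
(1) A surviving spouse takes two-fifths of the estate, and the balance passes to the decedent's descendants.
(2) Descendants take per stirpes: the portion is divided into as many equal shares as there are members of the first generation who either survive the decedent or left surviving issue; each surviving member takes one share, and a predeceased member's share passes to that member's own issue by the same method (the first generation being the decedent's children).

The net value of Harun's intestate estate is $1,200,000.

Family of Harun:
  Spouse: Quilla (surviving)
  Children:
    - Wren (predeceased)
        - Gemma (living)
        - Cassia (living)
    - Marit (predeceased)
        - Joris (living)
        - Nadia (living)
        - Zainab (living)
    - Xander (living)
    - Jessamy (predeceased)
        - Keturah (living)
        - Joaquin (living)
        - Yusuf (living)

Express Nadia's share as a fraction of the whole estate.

Quilla takes two-fifths of $1,200,000 = $480,000. The remaining $720,000 passes to the descendants.
The descendants' portion ($720,000) is divided into 4 shares of $180,000: Xander takes $180,000; Wren's $180,000 share passes to Wren's issue; Marit's $180,000 share passes to Marit's issue; Jessamy's $180,000 share passes to Jessamy's issue.
Wren's share ($180,000) is divided into 2 shares of $90,000: Gemma and Cassia each take $90,000.
Marit's share ($180,000) is divided into 3 shares of $60,000: Joris, Nadia, and Zainab each take $60,000.
Jessamy's share ($180,000) is divided into 3 shares of $60,000: Keturah, Joaquin, and Yusuf each take $60,000.

Nadia receives 1/20 of the estate.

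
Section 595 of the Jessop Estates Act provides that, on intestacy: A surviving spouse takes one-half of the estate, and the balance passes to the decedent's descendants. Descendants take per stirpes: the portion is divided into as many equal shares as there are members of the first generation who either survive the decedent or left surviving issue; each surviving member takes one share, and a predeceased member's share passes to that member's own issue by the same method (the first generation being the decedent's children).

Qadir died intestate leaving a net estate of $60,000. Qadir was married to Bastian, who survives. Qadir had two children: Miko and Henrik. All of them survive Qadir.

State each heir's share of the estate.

Bastian takes one-half of $60,000 = $30,000. The remaining $30,000 passes to the descendants.
The descendants' portion ($30,000) is divided into 2 shares of $15,000: Miko and Henrik each take $15,000.

Bastian: $30,000; Miko: $15,000; Henrik: $15,000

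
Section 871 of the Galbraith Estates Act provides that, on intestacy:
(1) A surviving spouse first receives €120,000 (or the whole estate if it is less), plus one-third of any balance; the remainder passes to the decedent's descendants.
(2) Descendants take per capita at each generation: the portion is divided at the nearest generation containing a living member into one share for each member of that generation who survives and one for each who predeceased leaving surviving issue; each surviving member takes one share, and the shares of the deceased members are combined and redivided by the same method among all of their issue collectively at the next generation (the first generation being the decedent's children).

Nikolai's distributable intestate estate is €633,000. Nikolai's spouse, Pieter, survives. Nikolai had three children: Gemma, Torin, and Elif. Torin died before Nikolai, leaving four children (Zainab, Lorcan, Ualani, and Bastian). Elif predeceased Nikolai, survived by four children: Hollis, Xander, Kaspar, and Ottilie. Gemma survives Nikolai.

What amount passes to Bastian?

Pieter first takes €120,000, leaving a balance of €513,000. Pieter then takes one-third of the balance (€171,000), for a total of €291,000. The remaining €342,000 passes to the descendants.
The descendants' portion (€342,000) is divided at the children's generation into 3 shares of €114,000. Gemma takes €114,000. The 2 shares of the deceased (Torin and Elif) are combined into a pool of €228,000.
That pool (€228,000) is divided at the grandchildren's generation equally among Zainab, Lorcan, Ualani, Bastian, Hollis, Xander, Kaspar, and Ottilie: €28,500 each.

Bastian receives €28,500.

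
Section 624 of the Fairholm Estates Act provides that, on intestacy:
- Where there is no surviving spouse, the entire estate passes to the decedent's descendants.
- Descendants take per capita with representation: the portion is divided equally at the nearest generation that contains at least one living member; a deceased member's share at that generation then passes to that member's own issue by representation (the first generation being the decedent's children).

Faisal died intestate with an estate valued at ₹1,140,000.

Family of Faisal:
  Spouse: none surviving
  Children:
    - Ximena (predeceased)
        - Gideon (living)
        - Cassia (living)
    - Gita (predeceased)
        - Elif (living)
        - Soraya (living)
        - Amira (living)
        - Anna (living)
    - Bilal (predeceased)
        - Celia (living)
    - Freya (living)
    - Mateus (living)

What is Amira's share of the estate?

Amira receives ₹57,000.

The entire ₹1,140,000 passes to the descendants.
That amount (₹1,140,000) is divided into 5 shares of ₹228,000: Freya and Mateus each take ₹228,000; Ximena's ₹228,000 share passes to Ximena's issue; Gita's ₹228,000 share passes to Gita's issue; Bilal's ₹228,000 share passes to Bilal's issue.
Ximena's share (₹228,000) is divided into 2 shares of ₹114,000: Gideon and Cassia each take ₹114,000.
Gita's share (₹228,000) is divided into 4 shares of ₹57,000: Elif, Soraya, Amira, and Anna each take ₹57,000.
Bilal's share (₹228,000) passes entirely to Celia.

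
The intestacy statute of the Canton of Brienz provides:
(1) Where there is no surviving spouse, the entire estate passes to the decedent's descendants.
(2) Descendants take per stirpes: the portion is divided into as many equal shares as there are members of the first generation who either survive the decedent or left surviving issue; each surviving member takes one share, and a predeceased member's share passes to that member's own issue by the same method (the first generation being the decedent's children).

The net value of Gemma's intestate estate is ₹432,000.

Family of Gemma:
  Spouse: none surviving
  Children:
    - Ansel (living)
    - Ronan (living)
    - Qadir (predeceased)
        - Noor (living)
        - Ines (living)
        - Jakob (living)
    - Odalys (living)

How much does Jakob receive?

Jakob receives ₹36,000.

The entire ₹432,000 passes to the descendants.
That amount (₹432,000) is divided into 4 shares of ₹108,000: Ansel, Ronan, and Odalys each take ₹108,000; Qadir's ₹108,000 share passes to Qadir's issue.
Qadir's share (₹108,000) is divided into 3 shares of ₹36,000: Noor, Ines, and Jakob each take ₹36,000.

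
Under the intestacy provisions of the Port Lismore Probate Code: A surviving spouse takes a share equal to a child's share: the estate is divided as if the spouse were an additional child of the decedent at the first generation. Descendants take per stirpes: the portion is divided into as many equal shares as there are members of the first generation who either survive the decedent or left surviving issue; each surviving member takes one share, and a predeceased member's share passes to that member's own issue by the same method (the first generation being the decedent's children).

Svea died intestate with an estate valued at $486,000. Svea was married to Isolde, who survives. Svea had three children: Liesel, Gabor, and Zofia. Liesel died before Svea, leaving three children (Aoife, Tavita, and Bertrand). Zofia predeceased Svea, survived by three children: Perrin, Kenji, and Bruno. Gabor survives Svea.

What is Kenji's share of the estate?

The spouse counts as an additional share at the children's level, so there are 4 primary shares of $121,500. Isolde takes one such share ($121,500).
The children's combined portion ($364,500) is divided into 3 shares of $121,500: Gabor takes $121,500; Liesel's $121,500 share passes to Liesel's issue; Zofia's $121,500 share passes to Zofia's issue.
Liesel's share ($121,500) is divided into 3 shares of $40,500: Aoife, Tavita, and Bertrand each take $40,500.
Zofia's share ($121,500) is divided into 3 shares of $40,500: Perrin, Kenji, and Bruno each take $40,500.

Kenji receives $40,500.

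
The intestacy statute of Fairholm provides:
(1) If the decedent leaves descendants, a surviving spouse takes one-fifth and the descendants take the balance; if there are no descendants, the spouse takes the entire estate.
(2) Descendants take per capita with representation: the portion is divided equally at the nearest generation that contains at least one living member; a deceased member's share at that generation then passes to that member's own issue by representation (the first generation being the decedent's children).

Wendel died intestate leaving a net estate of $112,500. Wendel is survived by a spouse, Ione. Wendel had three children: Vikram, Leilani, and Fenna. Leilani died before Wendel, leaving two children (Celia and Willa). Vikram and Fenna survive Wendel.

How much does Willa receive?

Willa receives $15,000.

Ione takes one-fifth of $112,500 = $22,500. The remaining $90,000 passes to the descendants.
The descendants' portion ($90,000) is divided into 3 shares of $30,000: Vikram and Fenna each take $30,000; Leilani's $30,000 share passes to Leilani's issue.
Leilani's share ($30,000) is divided into 2 shares of $15,000: Celia and Willa each take $15,000.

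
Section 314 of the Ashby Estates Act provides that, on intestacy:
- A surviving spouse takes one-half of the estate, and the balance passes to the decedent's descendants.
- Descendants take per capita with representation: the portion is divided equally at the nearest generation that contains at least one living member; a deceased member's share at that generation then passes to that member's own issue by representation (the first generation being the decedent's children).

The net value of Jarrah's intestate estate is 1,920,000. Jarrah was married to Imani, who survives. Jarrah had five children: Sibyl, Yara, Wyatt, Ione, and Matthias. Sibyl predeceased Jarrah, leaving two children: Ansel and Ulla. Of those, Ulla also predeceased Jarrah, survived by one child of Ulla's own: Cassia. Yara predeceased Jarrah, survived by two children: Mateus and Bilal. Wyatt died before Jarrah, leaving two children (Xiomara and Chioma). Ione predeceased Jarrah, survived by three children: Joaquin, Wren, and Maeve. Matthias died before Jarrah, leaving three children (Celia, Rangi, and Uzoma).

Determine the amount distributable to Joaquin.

Imani takes one-half of 1,920,000 = 960,000. The remaining 960,000 passes to the descendants.
No child survives, so the initial division is made at the grandchildren's generation.
The descendants' portion (960,000) is divided into 12 shares of 80,000: Ansel, Mateus, Bilal, Xiomara, Chioma, Joaquin, Wren, Maeve, Celia, Rangi, and Uzoma each take 80,000; Ulla's 80,000 share passes to Ulla's issue.
Ulla's share (80,000) passes entirely to Cassia.

Joaquin receives 80,000.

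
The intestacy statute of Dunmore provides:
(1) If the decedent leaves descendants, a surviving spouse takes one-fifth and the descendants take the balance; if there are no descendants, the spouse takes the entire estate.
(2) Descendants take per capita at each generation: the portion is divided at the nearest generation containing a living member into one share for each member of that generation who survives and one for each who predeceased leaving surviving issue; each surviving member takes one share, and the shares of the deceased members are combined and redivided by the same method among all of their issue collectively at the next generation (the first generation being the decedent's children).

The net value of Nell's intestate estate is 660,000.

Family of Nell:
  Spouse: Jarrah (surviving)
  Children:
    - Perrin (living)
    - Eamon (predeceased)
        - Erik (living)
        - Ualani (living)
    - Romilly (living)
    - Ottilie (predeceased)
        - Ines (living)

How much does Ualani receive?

Ualani receives 88,000.

Jarrah takes one-fifth of 660,000 = 132,000. The remaining 528,000 passes to the descendants.
The descendants' portion (528,000) is divided at the children's generation into 4 shares of 132,000. Perrin and Romilly each take 132,000. The 2 shares of the deceased (Eamon and Ottilie) are combined into a pool of 264,000.
That pool (264,000) is divided at the grandchildren's generation equally among Erik, Ualani, and Ines: 88,000 each.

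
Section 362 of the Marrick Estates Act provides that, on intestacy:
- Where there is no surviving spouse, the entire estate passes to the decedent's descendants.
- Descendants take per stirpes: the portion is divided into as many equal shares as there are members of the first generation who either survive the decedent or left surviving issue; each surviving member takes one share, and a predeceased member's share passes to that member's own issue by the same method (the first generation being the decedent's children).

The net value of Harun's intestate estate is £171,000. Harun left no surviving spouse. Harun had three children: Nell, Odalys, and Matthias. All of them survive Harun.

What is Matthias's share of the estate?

Matthias receives £57,000.

The entire £171,000 passes to the descendants.
That amount (£171,000) is divided into 3 shares of £57,000: Nell, Odalys, and Matthias each take £57,000.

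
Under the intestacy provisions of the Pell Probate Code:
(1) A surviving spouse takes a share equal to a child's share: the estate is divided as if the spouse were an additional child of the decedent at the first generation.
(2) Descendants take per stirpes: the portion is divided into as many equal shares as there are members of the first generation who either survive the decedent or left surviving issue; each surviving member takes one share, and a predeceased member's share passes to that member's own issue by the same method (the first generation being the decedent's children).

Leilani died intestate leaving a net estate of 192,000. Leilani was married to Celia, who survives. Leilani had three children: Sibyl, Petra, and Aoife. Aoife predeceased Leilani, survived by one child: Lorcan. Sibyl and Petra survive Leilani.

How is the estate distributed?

The spouse counts as an additional share at the children's level, so there are 4 primary shares of 48,000. Celia takes one such share (48,000).
The children's combined portion (144,000) is divided into 3 shares of 48,000: Sibyl and Petra each take 48,000; Aoife's 48,000 share passes to Aoife's issue.
Aoife's share (48,000) passes entirely to Lorcan.

Celia: 48,000; Sibyl: 48,000; Petra: 48,000; Lorcan: 48,000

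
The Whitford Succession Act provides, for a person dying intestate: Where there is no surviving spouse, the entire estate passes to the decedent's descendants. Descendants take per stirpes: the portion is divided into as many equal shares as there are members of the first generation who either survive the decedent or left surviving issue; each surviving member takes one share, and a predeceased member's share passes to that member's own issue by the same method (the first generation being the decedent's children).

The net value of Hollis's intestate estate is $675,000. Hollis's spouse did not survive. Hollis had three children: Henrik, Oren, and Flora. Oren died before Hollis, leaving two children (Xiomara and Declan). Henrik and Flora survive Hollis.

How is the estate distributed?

The entire $675,000 passes to the descendants.
That amount ($675,000) is divided into 3 shares of $225,000: Henrik and Flora each take $225,000; Oren's $225,000 share passes to Oren's issue.
Oren's share ($225,000) is divided into 2 shares of $112,500: Xiomara and Declan each take $112,500.

Henrik: $225,000; Xiomara: $112,500; Declan: $112,500; Flora: $225,000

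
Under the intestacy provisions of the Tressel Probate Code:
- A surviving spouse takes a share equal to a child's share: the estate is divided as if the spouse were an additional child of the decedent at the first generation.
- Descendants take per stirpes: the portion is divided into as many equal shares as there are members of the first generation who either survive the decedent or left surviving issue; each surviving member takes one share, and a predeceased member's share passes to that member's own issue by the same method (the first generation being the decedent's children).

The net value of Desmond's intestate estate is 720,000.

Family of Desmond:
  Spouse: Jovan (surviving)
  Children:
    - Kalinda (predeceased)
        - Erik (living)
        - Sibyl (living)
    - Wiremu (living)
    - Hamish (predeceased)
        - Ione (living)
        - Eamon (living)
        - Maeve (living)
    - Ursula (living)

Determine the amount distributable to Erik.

The spouse counts as an additional share at the children's level, so there are 5 primary shares of 144,000. Jovan takes one such share (144,000).
The children's combined portion (576,000) is divided into 4 shares of 144,000: Wiremu and Ursula each take 144,000; Kalinda's 144,000 share passes to Kalinda's issue; Hamish's 144,000 share passes to Hamish's issue.
Kalinda's share (144,000) is divided into 2 shares of 72,000: Erik and Sibyl each take 72,000.
Hamish's share (144,000) is divided into 3 shares of 48,000: Ione, Eamon, and Maeve each take 48,000.

Erik receives 72,000.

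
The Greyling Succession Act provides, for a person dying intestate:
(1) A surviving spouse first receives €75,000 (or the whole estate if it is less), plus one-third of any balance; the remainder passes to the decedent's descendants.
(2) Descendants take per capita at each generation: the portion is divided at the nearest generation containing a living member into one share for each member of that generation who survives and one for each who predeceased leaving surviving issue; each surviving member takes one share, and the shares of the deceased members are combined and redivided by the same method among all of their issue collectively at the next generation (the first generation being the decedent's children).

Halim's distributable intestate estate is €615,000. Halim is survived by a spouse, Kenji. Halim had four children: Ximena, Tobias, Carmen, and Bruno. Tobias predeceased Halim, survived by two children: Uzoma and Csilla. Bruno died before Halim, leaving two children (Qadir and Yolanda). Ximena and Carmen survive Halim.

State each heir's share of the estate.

Kenji first takes €75,000, leaving a balance of €540,000. Kenji then takes one-third of the balance (€180,000), for a total of €255,000. The remaining €360,000 passes to the descendants.
The descendants' portion (€360,000) is divided at the children's generation into 4 shares of €90,000. Ximena and Carmen each take €90,000. The 2 shares of the deceased (Tobias and Bruno) are combined into a pool of €180,000.
That pool (€180,000) is divided at the grandchildren's generation equally among Uzoma, Csilla, Qadir, and Yolanda: €45,000 each.

Kenji: €255,000; Ximena: €90,000; Uzoma: €45,000; Csilla: €45,000; Carmen: €90,000; Qadir: €45,000; Yolanda: €45,000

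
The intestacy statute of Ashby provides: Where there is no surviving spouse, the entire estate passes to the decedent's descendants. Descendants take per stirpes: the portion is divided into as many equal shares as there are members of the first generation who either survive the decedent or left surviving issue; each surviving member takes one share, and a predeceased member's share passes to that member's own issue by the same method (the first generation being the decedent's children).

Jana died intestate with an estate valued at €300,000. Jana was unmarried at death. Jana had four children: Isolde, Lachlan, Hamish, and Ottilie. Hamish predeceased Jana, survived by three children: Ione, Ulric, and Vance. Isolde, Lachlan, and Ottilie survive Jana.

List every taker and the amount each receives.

Isolde: €75,000; Lachlan: €75,000; Ione: €25,000; Ulric: €25,000; Vance: €25,000; Ottilie: €75,000

The entire €300,000 passes to the descendants.
That amount (€300,000) is divided into 4 shares of €75,000: Isolde, Lachlan, and Ottilie each take €75,000; Hamish's €75,000 share passes to Hamish's issue.
Hamish's share (€75,000) is divided into 3 shares of €25,000: Ione, Ulric, and Vance each take €25,000.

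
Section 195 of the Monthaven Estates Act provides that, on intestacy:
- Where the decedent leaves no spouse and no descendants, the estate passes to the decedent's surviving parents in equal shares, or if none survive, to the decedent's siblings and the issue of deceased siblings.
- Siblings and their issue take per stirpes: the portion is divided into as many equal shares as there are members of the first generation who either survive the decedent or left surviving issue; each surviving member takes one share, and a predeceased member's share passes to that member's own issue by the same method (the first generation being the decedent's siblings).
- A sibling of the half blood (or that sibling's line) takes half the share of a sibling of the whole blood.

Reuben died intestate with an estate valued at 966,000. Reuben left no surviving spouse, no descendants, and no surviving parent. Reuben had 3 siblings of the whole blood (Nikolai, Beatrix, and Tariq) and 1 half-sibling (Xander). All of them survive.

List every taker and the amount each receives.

The entire 966,000 passes to the siblings and their issue.
Counting each half-blood sibling's line as half a unit, there are 7/2 units in 966,000, so one unit is 276,000. Whole-blood lines (Nikolai, Beatrix, and Tariq) take 276,000 each; half-blood lines (Xander) take 138,000 each.

Nikolai: 276,000; Xander: 138,000; Beatrix: 276,000; Tariq: 276,000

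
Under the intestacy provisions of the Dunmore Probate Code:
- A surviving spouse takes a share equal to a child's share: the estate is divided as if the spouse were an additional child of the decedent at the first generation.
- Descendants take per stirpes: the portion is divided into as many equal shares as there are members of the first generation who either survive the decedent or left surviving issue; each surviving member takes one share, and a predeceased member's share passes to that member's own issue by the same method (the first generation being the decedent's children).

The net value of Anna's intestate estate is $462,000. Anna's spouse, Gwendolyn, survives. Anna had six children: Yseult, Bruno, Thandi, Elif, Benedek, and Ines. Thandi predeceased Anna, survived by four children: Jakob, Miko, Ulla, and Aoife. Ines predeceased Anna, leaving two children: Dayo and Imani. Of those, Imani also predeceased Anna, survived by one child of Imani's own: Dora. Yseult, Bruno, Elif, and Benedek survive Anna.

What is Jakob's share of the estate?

The spouse counts as an additional share at the children's level, so there are 7 primary shares of $66,000. Gwendolyn takes one such share ($66,000).
The children's combined portion ($396,000) is divided into 6 shares of $66,000: Yseult, Bruno, Elif, and Benedek each take $66,000; Thandi's $66,000 share passes to Thandi's issue; Ines's $66,000 share passes to Ines's issue.
Thandi's share ($66,000) is divided into 4 shares of $16,500: Jakob, Miko, Ulla, and Aoife each take $16,500.
Ines's share ($66,000) is divided into 2 shares of $33,000: Dayo takes $33,000; Imani's $33,000 share passes to Imani's issue.
Imani's share ($33,000) passes entirely to Dora.

Jakob receives $16,500.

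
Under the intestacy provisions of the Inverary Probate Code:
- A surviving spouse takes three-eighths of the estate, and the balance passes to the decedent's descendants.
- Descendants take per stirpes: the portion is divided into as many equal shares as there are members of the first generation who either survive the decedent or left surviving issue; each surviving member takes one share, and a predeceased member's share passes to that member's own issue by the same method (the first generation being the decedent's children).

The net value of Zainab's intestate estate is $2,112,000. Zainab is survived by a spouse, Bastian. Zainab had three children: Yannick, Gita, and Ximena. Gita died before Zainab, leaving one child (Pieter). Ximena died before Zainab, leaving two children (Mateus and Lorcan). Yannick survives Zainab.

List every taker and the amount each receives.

Bastian takes three-eighths of $2,112,000 = $792,000. The remaining $1,320,000 passes to the descendants.
The descendants' portion ($1,320,000) is divided into 3 shares of $440,000: Yannick takes $440,000; Gita's $440,000 share passes to Gita's issue; Ximena's $440,000 share passes to Ximena's issue.
Gita's share ($440,000) passes entirely to Pieter.
Ximena's share ($440,000) is divided into 2 shares of $220,000: Mateus and Lorcan each take $220,000.

Bastian: $792,000; Yannick: $440,000; Pieter: $440,000; Mateus: $220,000; Lorcan: $220,000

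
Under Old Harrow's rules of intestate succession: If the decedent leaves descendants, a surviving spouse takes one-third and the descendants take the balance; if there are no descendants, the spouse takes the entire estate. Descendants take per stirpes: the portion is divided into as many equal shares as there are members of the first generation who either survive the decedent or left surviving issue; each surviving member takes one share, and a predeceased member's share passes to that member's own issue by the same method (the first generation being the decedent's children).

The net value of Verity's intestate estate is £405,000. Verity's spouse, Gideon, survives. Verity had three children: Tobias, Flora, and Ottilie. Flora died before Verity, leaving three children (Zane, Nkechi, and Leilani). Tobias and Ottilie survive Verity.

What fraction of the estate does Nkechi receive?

Gideon takes one-third of £405,000 = £135,000. The remaining £270,000 passes to the descendants.
The descendants' portion (£270,000) is divided into 3 shares of £90,000: Tobias and Ottilie each take £90,000; Flora's £90,000 share passes to Flora's issue.
Flora's share (£90,000) is divided into 3 shares of £30,000: Zane, Nkechi, and Leilani each take £30,000.

Nkechi receives 2/27 of the estate.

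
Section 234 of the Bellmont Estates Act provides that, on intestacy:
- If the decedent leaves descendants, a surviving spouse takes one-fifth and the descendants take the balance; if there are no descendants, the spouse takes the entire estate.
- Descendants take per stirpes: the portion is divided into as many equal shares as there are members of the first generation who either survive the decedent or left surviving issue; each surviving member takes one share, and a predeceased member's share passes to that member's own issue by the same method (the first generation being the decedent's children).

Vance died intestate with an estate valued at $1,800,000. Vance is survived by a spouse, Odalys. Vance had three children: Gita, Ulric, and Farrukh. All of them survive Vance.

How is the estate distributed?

Odalys: $360,000; Gita: $480,000; Ulric: $480,000; Farrukh: $480,000

Odalys takes one-fifth of $1,800,000 = $360,000. The remaining $1,440,000 passes to the descendants.
The descendants' portion ($1,440,000) is divided into 3 shares of $480,000: Gita, Ulric, and Farrukh each take $480,000.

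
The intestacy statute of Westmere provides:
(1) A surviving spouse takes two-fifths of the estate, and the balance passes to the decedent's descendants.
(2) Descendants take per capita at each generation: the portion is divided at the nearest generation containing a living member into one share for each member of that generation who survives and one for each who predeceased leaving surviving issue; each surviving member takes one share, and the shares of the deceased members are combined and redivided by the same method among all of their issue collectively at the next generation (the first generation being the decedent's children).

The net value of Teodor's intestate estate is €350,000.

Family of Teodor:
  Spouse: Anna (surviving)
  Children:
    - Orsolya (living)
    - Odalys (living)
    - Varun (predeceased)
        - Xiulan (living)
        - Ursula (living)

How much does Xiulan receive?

Xiulan receives €35,000.

Anna takes two-fifths of €350,000 = €140,000. The remaining €210,000 passes to the descendants.
The descendants' portion (€210,000) is divided at the children's generation into 3 shares of €70,000. Orsolya and Odalys each take €70,000. The remaining share for the deceased Varun (€70,000) is carried to the next generation.
That pool (€70,000) is divided at the grandchildren's generation equally among Xiulan and Ursula: €35,000 each.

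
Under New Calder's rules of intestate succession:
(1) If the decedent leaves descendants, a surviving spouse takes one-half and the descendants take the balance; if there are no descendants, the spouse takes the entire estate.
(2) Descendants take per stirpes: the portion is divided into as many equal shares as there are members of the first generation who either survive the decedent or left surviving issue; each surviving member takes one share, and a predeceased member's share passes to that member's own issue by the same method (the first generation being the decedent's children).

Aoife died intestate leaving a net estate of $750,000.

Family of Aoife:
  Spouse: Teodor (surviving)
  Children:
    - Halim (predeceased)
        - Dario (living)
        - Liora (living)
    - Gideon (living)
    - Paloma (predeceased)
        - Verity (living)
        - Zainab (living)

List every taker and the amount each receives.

Teodor takes one-half of $750,000 = $375,000. The remaining $375,000 passes to the descendants.
The descendants' portion ($375,000) is divided into 3 shares of $125,000: Gideon takes $125,000; Halim's $125,000 share passes to Halim's issue; Paloma's $125,000 share passes to Paloma's issue.
Halim's share ($125,000) is divided into 2 shares of $62,500: Dario and Liora each take $62,500.
Paloma's share ($125,000) is divided into 2 shares of $62,500: Verity and Zainab each take $62,500.

Teodor: $375,000; Dario: $62,500; Liora: $62,500; Gideon: $125,000; Verity: $62,500; Zainab: $62,500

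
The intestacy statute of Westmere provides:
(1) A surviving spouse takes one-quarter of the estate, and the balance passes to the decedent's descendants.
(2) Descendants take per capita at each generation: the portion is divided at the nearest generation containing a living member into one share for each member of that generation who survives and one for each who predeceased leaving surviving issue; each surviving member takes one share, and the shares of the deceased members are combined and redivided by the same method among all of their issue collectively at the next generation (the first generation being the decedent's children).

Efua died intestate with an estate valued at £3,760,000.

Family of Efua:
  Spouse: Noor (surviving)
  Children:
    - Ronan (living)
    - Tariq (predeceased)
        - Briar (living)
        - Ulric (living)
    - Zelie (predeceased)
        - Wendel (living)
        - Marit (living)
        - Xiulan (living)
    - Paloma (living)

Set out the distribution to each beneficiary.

Noor takes one-quarter of £3,760,000 = £940,000. The remaining £2,820,000 passes to the descendants.
The descendants' portion (£2,820,000) is divided at the children's generation into 4 shares of £705,000. Ronan and Paloma each take £705,000. The 2 shares of the deceased (Tariq and Zelie) are combined into a pool of £1,410,000.
That pool (£1,410,000) is divided at the grandchildren's generation equally among Briar, Ulric, Wendel, Marit, and Xiulan: £282,000 each.

Noor: £940,000; Ronan: £705,000; Briar: £282,000; Ulric: £282,000; Wendel: £282,000; Marit: £282,000; Xiulan: £282,000; Paloma: £705,000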